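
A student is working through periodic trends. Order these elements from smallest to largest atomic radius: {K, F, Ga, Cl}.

F, Cl, Ga, K

F is in period 2, group 17; Cl is in period 3, group 17; K is in period 4, group 1; Ga is in period 4, group 13.
Moving right in a period, electrons are added to the same shell under a stronger nuclear pull, so atoms get smaller; moving down, a new shell is opened and atoms get larger.
Here both period and group differ, so the two effects have to be weighed against each other.
Cl > F: Cl sits below F in group 17, so the down-group effect alone puts Cl larger.
Ga > Cl: relative to Cl, both the across-period and down-group shifts push Ga's atomic radius up.
K > Ga: both are in period 4; the period trend gives K the larger value.
Tabulated atomic radius (pm): F 64, Cl 99, K 196, Ga 124.
So from smallest to largest: F < Cl < Ga < K.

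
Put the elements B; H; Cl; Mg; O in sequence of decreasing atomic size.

Mg > Cl > B > O > H

Moving right in a period, electrons are added to the same shell under a stronger nuclear pull, so atoms get smaller; moving down, a new shell is opened and atoms get larger.
Neither a single period nor a single group — weigh both effects.
O > H: period and group pull opposite ways; the down-group shift dominates (63 vs 32 pm).
B > O: B lies to the left of O in period 2, so the across-period effect alone puts B larger.
Cl > B: period and group pull opposite ways; the down-group shift dominates (99 vs 85 pm).
Mg > Cl: both are in period 3; the period trend gives Mg the larger value.
Tabulated atomic radius (pm): H 32, B 85, O 63, Mg 139, Cl 99.
So from largest to smallest: Mg > Cl > B > O > H.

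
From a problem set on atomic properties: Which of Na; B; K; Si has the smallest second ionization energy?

After 1 electron has been removed, what remains? Na⁺ is the bare [Ne] core; B⁺ still has 2 valence electrons; K⁺ is the bare [Ar] core; Si⁺ still has 3 valence electrons.
Pulling an electron out of a noble-gas core costs far more than removing a remaining valence electron, so K and Na sit at the high end of IE_2.
Valence configurations: B⁺ [He]2s², Si⁺ [Ne]3s²3p¹.
Tabulated IE_2 (kJ/mol): Na 4562, B 2427, K 3052, Si 1577.
Putting it together, IE_2: Si < B < K < Na.

Si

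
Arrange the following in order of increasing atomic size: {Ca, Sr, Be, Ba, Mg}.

Be < Mg < Ca < Sr < Ba

Atomic radius shrinks across a period as nuclear charge pulls the same shell inward, and grows down a group as new shells are added.
All are in group 2, so atomic radius increases down the group.
So from smallest to largest: Be < Mg < Ca < Sr < Ba.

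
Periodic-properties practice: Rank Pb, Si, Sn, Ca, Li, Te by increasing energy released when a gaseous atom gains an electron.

Ca, Pb, Li, Sn, Si, Te

Li is in period 2, group 1; Si is in period 3, group 14; Ca is in period 4, group 2; Sn is in period 5, group 14; Te is in period 5, group 16; Pb is in period 6, group 14.
Electron affinity generally becomes more exothermic across a period toward the halogens and less exothermic down a group.
Here both period and group differ, so the two effects have to be weighed against each other.
Pb > Ca: the two effects oppose for this pair; the across-period effect wins (35 vs 2 kJ/mol).
Li > Pb: period and group pull opposite ways; the down-group shift dominates (60 vs 35 kJ/mol).
Sn > Li: period and group pull opposite ways; the across-period shift dominates (107 vs 60 kJ/mol).
Si > Sn: they share group 14; the group trend gives Si the larger value.
Te > Si: period and group pull opposite ways; the across-period shift dominates (190 vs 134 kJ/mol).
For reference (kJ/mol): Li 60, Si 134, Ca 2, Sn 107, Te 190, Pb 35.
So from lowest to highest: Ca < Pb < Li < Sn < Si < Te.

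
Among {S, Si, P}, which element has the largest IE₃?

S

Consider each +2 ion: S²⁺ still has 4 valence electrons; Si²⁺ still has 2 valence electrons; P²⁺ still has 3 valence electrons.
All are still removing valence electrons, so compare the +2 ions as you would atoms: IE_3 generally rises across a period (higher Z_eff) and falls down a group (larger shell), subject to the usual subshell exceptions.
Valence configurations: S²⁺ [Ne]3s²3p², Si²⁺ [Ne]3s², P²⁺ [Ne]3s²3p¹.
P²⁺ loses a lone 3p electron whereas Si²⁺ must break into a filled 3s² pair, so IE_3(Si) > IE_3(P) even though P has the higher nuclear charge.
Tabulated IE_3 (kJ/mol): S 3357, Si 3232, P 2914.
So the third ionization energies run P < Si < S.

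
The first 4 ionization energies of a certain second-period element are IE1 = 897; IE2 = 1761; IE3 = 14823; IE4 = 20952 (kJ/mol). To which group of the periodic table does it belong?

Group 2

Look for the largest jump between consecutive ionization energies: IE3/IE2 ≈ 8.4, far larger than any earlier ratio.
That jump marks the point where a core electron is being removed. So the atom has 2 valence electrons.
A main-group element with 2 valence electrons is in group 2.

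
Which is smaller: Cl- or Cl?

Cl

Forming Cl- adds 1 electron to Cl. More electron–electron repulsion in the same shell, with unchanged nuclear charge, lets the cloud expand.
An anion is larger than its parent atom: Cl- > Cl.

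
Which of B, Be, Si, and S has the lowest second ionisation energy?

IE_2 is the cost of taking one more electron from the +1 cation: B⁺ still has 2 valence electrons; Be⁺ still has 1 valence electron; Si⁺ still has 3 valence electrons; S⁺ still has 5 valence electrons.
All are still removing valence electrons, so compare the +1 ions as you would atoms: IE_2 generally rises across a period (higher Z_eff) and falls down a group (larger shell), subject to the usual subshell exceptions.
Valence configurations: B⁺ [He]2s², Be⁺ [He]2s¹, Si⁺ [Ne]3s²3p¹, S⁺ [Ne]3s²3p³.
The numbers (kJ/mol): B 2427, Be 1757, Si 1577, S 2252.
Putting it together, IE_2: Si < Be < S < B.

Si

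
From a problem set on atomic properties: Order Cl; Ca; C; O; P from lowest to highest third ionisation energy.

P, Cl, C, Ca, O

IE_3 is the cost of taking one more electron from the +2 cation: Cl²⁺ still has 5 valence electrons; Ca²⁺ is the bare [Ar] core; C²⁺ still has 2 valence electrons; O²⁺ still has 4 valence electrons; P²⁺ still has 3 valence electrons.
Usually core removal costs more than valence removal, but here the competition is close: a tightly held n=2 valence electron can cost more to remove than an n=3 core electron, so the actual values have to decide it.
Valence configurations: Cl²⁺ [Ne]3s²3p³, C²⁺ [He]2s², O²⁺ [He]2s²2p², P²⁺ [Ne]3s²3p¹.
Approximate IE_3 values (kJ/mol): Cl 3822, Ca 4912, C 4620, O 5300, P 2914.
Hence IE_3: P < Cl < C < Ca < O.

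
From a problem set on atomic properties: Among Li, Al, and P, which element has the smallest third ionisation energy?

Al

IE_3 is the cost of taking one more electron from the +2 cation: Li²⁺ is already 1 electron into the core; Al²⁺ still has 1 valence electron; P²⁺ still has 3 valence electrons.
Pulling an electron out of a noble-gas core costs far more than removing a remaining valence electron, so Li sits at the high end of IE_3.
Valence configurations: Al²⁺ [Ne]3s¹, P²⁺ [Ne]3s²3p¹.
The numbers (kJ/mol): Li 11815, Al 2745, P 2914.
Overall IE_3 order: Al < P < Li.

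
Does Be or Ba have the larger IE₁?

Be

First ionization energy rises across a period (greater Z_eff holds electrons more tightly) and falls down a group (valence electrons are farther from the nucleus).
All are in group 2, so first ionization energy increases up the group.
So Be has the larger IE₁ (Be > Ba).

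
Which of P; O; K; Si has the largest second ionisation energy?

O

Consider each +1 ion: P⁺ still has 4 valence electrons; O⁺ still has 5 valence electrons; K⁺ is the bare [Ar] core; Si⁺ still has 3 valence electrons.
Usually core removal costs more than valence removal, but here the competition is close: a tightly held n=2 valence electron can cost more to remove than an n=3 core electron, so the actual values have to decide it.
Valence configurations: P⁺ [Ne]3s²3p², O⁺ [He]2s²2p³, Si⁺ [Ne]3s²3p¹.
The numbers (kJ/mol): P 1907, O 3388, K 3052, Si 1577.
So the second ionization energies run Si < P < K < O.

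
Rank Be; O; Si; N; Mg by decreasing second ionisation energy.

The second ionization energy removes an electron from the +1 ion. For each element: Be⁺ still has 1 valence electron; O⁺ still has 5 valence electrons; Si⁺ still has 3 valence electrons; N⁺ still has 4 valence electrons; Mg⁺ still has 1 valence electron.
All are still removing valence electrons, so compare the +1 ions as you would atoms: IE_2 generally rises across a period (higher Z_eff) and falls down a group (larger shell), subject to the usual subshell exceptions.
Valence configurations: Be⁺ [He]2s¹, O⁺ [He]2s²2p³, Si⁺ [Ne]3s²3p¹, N⁺ [He]2s²2p², Mg⁺ [Ne]3s¹.
Tabulated IE_2 (kJ/mol): Be 1757, O 3388, Si 1577, N 2856, Mg 1451.
Overall IE_2 order: Mg < Si < Be < N < O.

O > N > Be > Si > Mg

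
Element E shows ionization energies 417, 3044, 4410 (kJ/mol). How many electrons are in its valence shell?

1

Look for the largest jump between consecutive ionization energies: IE2/IE1 ≈ 7.3, far larger than any earlier ratio.
That jump marks the point where a core electron is being removed. So the atom has 1 valence electron.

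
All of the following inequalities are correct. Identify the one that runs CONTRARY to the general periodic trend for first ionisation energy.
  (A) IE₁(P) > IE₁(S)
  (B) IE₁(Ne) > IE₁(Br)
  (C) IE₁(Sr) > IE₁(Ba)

(A)

The general trend: first ionisation energy increases across a period and decreases down a group.
(A) P (period 3, group 15) vs S (period 3, group 16): the stated order contradicts the simple trend.
(B) Ne (period 2, group 18) vs Br (period 4, group 17): the stated order agrees with the simple trend.
(C) Sr (period 5, group 2) vs Ba (period 6, group 2): the stated order agrees with the simple trend.
The exception is (A): S (3p⁴) ionizes more easily than half-filled P (3p³) because the paired 3p electron in S is pushed out by e⁻–e⁻ repulsion.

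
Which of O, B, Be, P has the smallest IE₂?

Be

IE_2 is the cost of taking one more electron from the +1 cation: O⁺ still has 5 valence electrons; B⁺ still has 2 valence electrons; Be⁺ still has 1 valence electron; P⁺ still has 4 valence electrons.
All are still removing valence electrons, so compare the +1 ions as you would atoms: IE_2 generally rises across a period (higher Z_eff) and falls down a group (larger shell), subject to the usual subshell exceptions.
Valence configurations: O⁺ [He]2s²2p³, B⁺ [He]2s², Be⁺ [He]2s¹, P⁺ [Ne]3s²3p².
Tabulated IE_2 (kJ/mol): O 3388, B 2427, Be 1757, P 1907.
Hence IE_2: Be < P < B < O.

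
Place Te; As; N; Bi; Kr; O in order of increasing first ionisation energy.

Across a period the outer electron is held more tightly (higher IE₁); down a group it sits in a higher shell, more shielded, and comes off more easily.
Neither a single period nor a single group — weigh both effects.
Te > Bi: both effects reinforce here, so Te is clearly the higher of the two.
As > Te: period and group pull opposite ways; the down-group shift dominates (947 vs 869 kJ/mol).
O > As: both effects reinforce here, so O is clearly the higher of the two.
Kr > O: period and group pull opposite ways; the across-period shift dominates (1351 vs 1314 kJ/mol).
N > Kr: the two effects oppose for this pair; the down-group effect wins (1402 vs 1351 kJ/mol).
Note the exception: N has a higher first ionization energy than O, contrary to the simple trend — pairing an electron in O's 2p⁴ costs repulsion energy, so O ionizes more easily than half-filled N (2p³).
For reference (kJ/mol): N 1402, O 1314, As 947, Kr 1351, Te 869, Bi 703.
So from lowest to highest: Bi < Te < As < O < Kr < N.

Bi < Te < As < O < Kr < N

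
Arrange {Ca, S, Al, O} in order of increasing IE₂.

Ca < Al < S < O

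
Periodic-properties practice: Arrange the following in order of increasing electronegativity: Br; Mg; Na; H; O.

H is in period 1, group 1; O is in period 2, group 16; Na is in period 3, group 1; Mg is in period 3, group 2; Br is in period 4, group 17.
Smaller atoms with higher effective nuclear charge are more electronegative.
These span different periods and groups, so the two trends combine.
Mg > Na: both are in period 3; the period trend gives Mg the larger value.
H > Mg: the two effects oppose for this pair; the down-group effect wins (2.20 vs 1.31).
Br > H: the two effects oppose for this pair; the across-period effect wins (2.96 vs 2.20).
O > Br: period and group pull opposite ways; the down-group shift dominates (3.44 vs 2.96).
Approximate values (Pauling): H 2.20, O 3.44, Na 0.93, Mg 1.31, Br 2.96.
So from lowest to highest: Na < Mg < H < Br < O.

Na < Mg < H < Br < O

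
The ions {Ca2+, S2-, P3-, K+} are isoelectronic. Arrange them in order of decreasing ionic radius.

All of these have 18 electrons, so size is governed by nuclear charge alone: the more protons, the stronger the pull on the same electron cloud, and the smaller the ion.
Nuclear charges: Ca2+ (Z=20), K+ (Z=19), S2- (Z=16), P3- (Z=15).
Largest to smallest: P3- > S2- > K+ > Ca2+.

P3-, S2-, K+, Ca2+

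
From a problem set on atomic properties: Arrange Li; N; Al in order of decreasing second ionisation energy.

Li > N > Al

Consider each +1 ion: Li⁺ is the bare [He] core; N⁺ still has 4 valence electrons; Al⁺ still has 2 valence electrons.
Breaking into a closed-shell core is much more expensive than removing a leftover valence electron — Li has the largest IE_2 here.
Valence configurations: N⁺ [He]2s²2p², Al⁺ [Ne]3s².
The numbers (kJ/mol): Li 7298, N 2856, Al 1817.
Putting it together, IE_2: Al < N < Li.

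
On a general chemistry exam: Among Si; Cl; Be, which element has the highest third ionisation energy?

Be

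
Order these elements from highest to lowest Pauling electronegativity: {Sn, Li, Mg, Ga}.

Sn, Ga, Mg, Li

Li is in period 2, group 1; Mg is in period 3, group 2; Ga is in period 4, group 13; Sn is in period 5, group 14.
Atoms toward the upper right of the periodic table pull bonding electrons most strongly.
A diagonal step moves right (one effect) and down (the opposite effect) at once.
Mg > Li: period and group pull opposite ways; the across-period shift dominates (1.31 vs 0.98).
Ga > Mg: the two effects oppose for this pair; the across-period effect wins (1.81 vs 1.31).
Sn > Ga: period and group pull opposite ways; the across-period shift dominates (1.96 vs 1.81).
Approximate values (Pauling): Li 0.98, Mg 1.31, Ga 1.81, Sn 1.96.
So from highest to lowest: Sn > Ga > Mg > Li.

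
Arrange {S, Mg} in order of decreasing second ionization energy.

S > Mg

Consider each +1 ion: S⁺ still has 5 valence electrons; Mg⁺ still has 1 valence electron.
All are still removing valence electrons, so compare the +1 ions as you would atoms: IE_2 generally rises across a period (higher Z_eff) and falls down a group (larger shell), subject to the usual subshell exceptions.
Valence configurations: S⁺ [Ne]3s²3p³, Mg⁺ [Ne]3s¹.
Tabulated IE_2 (kJ/mol): S 2252, Mg 1451.
Putting it together, IE_2: Mg < S.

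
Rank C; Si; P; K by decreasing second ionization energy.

K > C > P > Si

The second ionization energy removes an electron from the +1 ion. For each element: C⁺ still has 3 valence electrons; Si⁺ still has 3 valence electrons; P⁺ still has 4 valence electrons; K⁺ is the bare [Ar] core.
Core electrons are held far more tightly than valence electrons, so K tops the IE_2 order.
Valence configurations: C⁺ [He]2s²2p¹, Si⁺ [Ne]3s²3p¹, P⁺ [Ne]3s²3p².
Tabulated IE_2 (kJ/mol): C 2353, Si 1577, P 1907, K 3052.
Overall IE_2 order: Si < P < C < K.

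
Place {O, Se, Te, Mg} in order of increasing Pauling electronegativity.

Mg < Te < Se < O

Electronegativity increases across a period and decreases down a group, tracking effective nuclear charge and atomic size.
Here both period and group differ, so the two effects have to be weighed against each other.
Te > Mg: the two effects oppose for this pair; the across-period effect wins (2.10 vs 1.31).
Se > Te: Se sits above Te in group 16, so the down-group effect alone puts Se higher.
O > Se: O sits above Se in group 16, so the down-group effect alone puts O higher.
For reference (Pauling): O 3.44, Mg 1.31, Se 2.55, Te 2.10.
So from lowest to highest: Mg < Te < Se < O.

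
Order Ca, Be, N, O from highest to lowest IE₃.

Be, O, Ca, N

The third ionization energy removes an electron from the +2 ion. For each element: Ca²⁺ is the bare [Ar] core; Be²⁺ is the bare [He] core; N²⁺ still has 3 valence electrons; O²⁺ still has 4 valence electrons.
Usually core removal costs more than valence removal, but here the competition is close: a tightly held n=2 valence electron can cost more to remove than an n=3 core electron, so the actual values have to decide it.
Valence configurations: N²⁺ [He]2s²2p¹, O²⁺ [He]2s²2p².
Approximate IE_3 values (kJ/mol): Ca 4912, Be 14849, N 4578, O 5300.
Hence IE_3: N < Ca < O < Be.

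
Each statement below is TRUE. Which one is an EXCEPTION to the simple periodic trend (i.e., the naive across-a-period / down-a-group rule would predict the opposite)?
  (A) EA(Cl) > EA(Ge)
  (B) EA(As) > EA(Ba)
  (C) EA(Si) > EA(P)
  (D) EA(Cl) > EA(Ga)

(C)

The general trend: electron affinity increases across a period and decreases down a group.
(A) Cl (period 3, group 17) vs Ge (period 4, group 14): the stated order agrees with the simple trend.
(B) As (period 4, group 15) vs Ba (period 6, group 2): the stated order agrees with the simple trend.
(C) Si (period 3, group 14) vs P (period 3, group 15): the stated order contradicts the simple trend.
(D) Cl (period 3, group 17) vs Ga (period 4, group 13): the stated order agrees with the simple trend.
The exception is (C): adding an electron to P's half-filled 3p³ is unfavourable, so Si (3p²) has the more exothermic EA.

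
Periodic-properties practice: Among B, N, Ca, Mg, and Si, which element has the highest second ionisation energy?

N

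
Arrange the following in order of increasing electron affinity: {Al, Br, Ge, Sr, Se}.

Al is in period 3, group 13; Ge is in period 4, group 14; Se is in period 4, group 16; Br is in period 4, group 17; Sr is in period 5, group 2.
Electron affinity generally becomes more exothermic across a period toward the halogens and less exothermic down a group.
Here both period and group differ, so the two effects have to be weighed against each other.
Al > Sr: relative to Sr, both the across-period and down-group shifts push Al's electron affinity up.
Ge > Al: period and group pull opposite ways; the across-period shift dominates (119 vs 42 kJ/mol).
Se > Ge: Se lies to the right of Ge in period 4, so the across-period effect alone puts Se higher.
Br > Se: both are in period 4; the period trend gives Br the larger value.
For reference (kJ/mol): Al 42, Ge 119, Se 195, Br 325, Sr 5.
So from lowest to highest: Sr < Al < Ge < Se < Br.

Sr < Al < Ge < Se < Br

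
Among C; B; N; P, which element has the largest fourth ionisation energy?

Consider each +3 ion: C³⁺ still has 1 valence electron; B³⁺ is the bare [He] core; N³⁺ still has 2 valence electrons; P³⁺ still has 2 valence electrons.
Breaking into a closed-shell core is much more expensive than removing a leftover valence electron — B has the largest IE_4 here.
Valence configurations: C³⁺ [He]2s¹, N³⁺ [He]2s², P³⁺ [Ne]3s².
Approximate IE_4 values (kJ/mol): C 6223, B 25026, N 7475, P 4964.
Putting it together, IE_4: P < C < N < B.

B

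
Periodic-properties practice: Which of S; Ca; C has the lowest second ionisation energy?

Ca

Consider each +1 ion: S⁺ still has 5 valence electrons; Ca⁺ still has 1 valence electron; C⁺ still has 3 valence electrons.
All are still removing valence electrons, so compare the +1 ions as you would atoms: IE_2 generally rises across a period (higher Z_eff) and falls down a group (larger shell), subject to the usual subshell exceptions.
Valence configurations: S⁺ [Ne]3s²3p³, Ca⁺ [Ar]4s¹, C⁺ [He]2s²2p¹.
Approximate IE_2 values (kJ/mol): S 2252, Ca 1145, C 2353.
Overall IE_2 order: Ca < S < C.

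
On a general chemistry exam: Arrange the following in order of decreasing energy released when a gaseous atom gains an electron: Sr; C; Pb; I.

I > C > Pb > Sr

C is in period 2, group 14; Sr is in period 5, group 2; I is in period 5, group 17; Pb is in period 6, group 14.
Atoms with high Z_eff and room in the valence shell (especially the halogens) have the most exothermic electron affinities.
These span different periods and groups, so the two trends combine.
Pb > Sr: period and group pull opposite ways; the across-period shift dominates (35 vs 5 kJ/mol).
C > Pb: they share group 14; the group trend gives C the larger value.
I > C: the two effects oppose for this pair; the across-period effect wins (295 vs 122 kJ/mol).
Tabulated electron affinity (kJ/mol): C 122, Sr 5, I 295, Pb 35.
So from highest to lowest: I > C > Pb > Sr.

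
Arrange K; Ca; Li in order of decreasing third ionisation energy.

Li > Ca > K

IE_3 is the cost of taking one more electron from the +2 cation: K²⁺ is already 1 electron into the core; Ca²⁺ is the bare [Ar] core; Li²⁺ is already 1 electron into the core.
All of these are removing an electron from a noble-gas core or deeper; the smaller core (lower principal quantum number) is held far more tightly, and within a period the higher nuclear charge binds the same core more tightly.
Approximate IE_3 values (kJ/mol): K 4420, Ca 4912, Li 11815.
So the third ionization energies run K < Ca < Li.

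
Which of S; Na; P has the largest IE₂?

Na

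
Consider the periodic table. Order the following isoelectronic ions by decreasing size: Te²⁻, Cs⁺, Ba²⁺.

Te²⁻ > Cs⁺ > Ba²⁺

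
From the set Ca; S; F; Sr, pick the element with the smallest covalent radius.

F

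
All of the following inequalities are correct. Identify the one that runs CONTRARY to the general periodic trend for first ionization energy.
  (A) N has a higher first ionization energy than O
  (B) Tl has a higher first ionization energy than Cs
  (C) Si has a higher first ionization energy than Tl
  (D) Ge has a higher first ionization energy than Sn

(A)

The general trend: first ionization energy increases across a period and decreases down a group.
(A) N (period 2, group 15) vs O (period 2, group 16): the stated order contradicts the simple trend.
(B) Tl (period 6, group 13) vs Cs (period 6, group 1): the stated order agrees with the simple trend.
(C) Si (period 3, group 14) vs Tl (period 6, group 13): the stated order agrees with the simple trend.
(D) Ge (period 4, group 14) vs Sn (period 5, group 14): the stated order agrees with the simple trend.
The exception is (A): pairing an electron in O's 2p⁴ costs repulsion energy, so O ionizes more easily than half-filled N (2p³).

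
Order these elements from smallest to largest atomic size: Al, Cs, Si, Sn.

Si, Al, Sn, Cs

Al is in period 3, group 13; Si is in period 3, group 14; Sn is in period 5, group 14; Cs is in period 6, group 1.
Moving right in a period, electrons are added to the same shell under a stronger nuclear pull, so atoms get smaller; moving down, a new shell is opened and atoms get larger.
These span different periods and groups, so the two trends combine.
Al > Si: both are in period 3; the period trend gives Al the larger value.
Sn > Al: the two effects oppose for this pair; the down-group effect wins (140 vs 126 pm).
Cs > Sn: both effects reinforce here, so Cs is clearly the larger of the two.
For reference (pm): Al 126, Si 116, Sn 140, Cs 232.
So from smallest to largest: Si < Al < Sn < Cs.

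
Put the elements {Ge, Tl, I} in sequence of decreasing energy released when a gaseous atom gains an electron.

Ge is in period 4, group 14; I is in period 5, group 17; Tl is in period 6, group 13.
Electron affinity generally becomes more exothermic across a period toward the halogens and less exothermic down a group.
These span different periods and groups, so the two trends combine.
Ge > Tl: both effects reinforce here, so Ge is clearly the higher of the two.
I > Ge: period and group pull opposite ways; the across-period shift dominates (295 vs 119 kJ/mol).
For reference (kJ/mol): Ge 119, I 295, Tl 19.
So from highest to lowest: I > Ge > Tl.

I > Ge > Tl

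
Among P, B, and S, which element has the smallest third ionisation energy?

The third ionization energy removes an electron from the +2 ion. For each element: P²⁺ still has 3 valence electrons; B²⁺ still has 1 valence electron; S²⁺ still has 4 valence electrons.
All are still removing valence electrons, so compare the +2 ions as you would atoms: IE_3 generally rises across a period (higher Z_eff) and falls down a group (larger shell), subject to the usual subshell exceptions.
Valence configurations: P²⁺ [Ne]3s²3p¹, B²⁺ [He]2s¹, S²⁺ [Ne]3s²3p².
The numbers (kJ/mol): P 2914, B 3660, S 3357.
Putting it together, IE_3: P < S < B.

P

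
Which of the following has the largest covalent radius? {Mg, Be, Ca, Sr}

Sr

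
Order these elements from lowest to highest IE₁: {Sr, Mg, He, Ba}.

Removing the outermost electron gets harder across a period and easier down a group.
Neither a single period nor a single group — weigh both effects.
Sr > Ba: Sr sits above Ba in group 2, so the down-group effect alone puts Sr higher.
Mg > Sr: Mg sits above Sr in group 2, so the down-group effect alone puts Mg higher.
He > Mg: relative to Mg, both the across-period and down-group shifts push He's first ionization energy up.
Tabulated first ionization energy (kJ/mol): He 2372, Mg 738, Sr 550, Ba 503.
So from lowest to highest: Ba < Sr < Mg < He.

Ba < Sr < Mg < He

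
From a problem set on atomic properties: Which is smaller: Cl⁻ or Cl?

Forming Cl⁻ adds 1 electron to Cl. More electron–electron repulsion in the same shell, with unchanged nuclear charge, lets the cloud expand.
An anion is larger than its parent atom: Cl⁻ > Cl.

Cl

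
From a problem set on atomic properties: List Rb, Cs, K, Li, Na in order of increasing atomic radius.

Li < Na < K < Rb < Cs

Radius decreases left→right (rising Z_eff, same n) and increases top→bottom (higher n).
All are in group 1, so atomic radius increases down the group.
So from smallest to largest: Li < Na < K < Rb < Cs.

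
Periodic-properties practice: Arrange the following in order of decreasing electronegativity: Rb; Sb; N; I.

N is in period 2, group 15; Rb is in period 5, group 1; Sb is in period 5, group 15; I is in period 5, group 17.
Atoms toward the upper right of the periodic table pull bonding electrons most strongly.
These span different periods and groups, so the two trends combine.
Sb > Rb: Sb lies to the right of Rb in period 5, so the across-period effect alone puts Sb higher.
I > Sb: both are in period 5; the period trend gives I the larger value.
N > I: period and group pull opposite ways; the down-group shift dominates (3.04 vs 2.66).
Approximate values (Pauling): N 3.04, Rb 0.82, Sb 2.05, I 2.66.
So from highest to lowest: N > I > Sb > Rb.

N, I, Sb, Rb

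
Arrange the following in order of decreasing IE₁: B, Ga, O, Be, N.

Be is in period 2, group 2; B is in period 2, group 13; N is in period 2, group 15; O is in period 2, group 16; Ga is in period 4, group 13.
Across a period the outer electron is held more tightly (higher IE₁); down a group it sits in a higher shell, more shielded, and comes off more easily.
Neither a single period nor a single group — weigh both effects.
B > Ga: B sits above Ga in group 13, so the down-group effect alone puts B higher.
Be > B: this pair runs against the simple trend — see the exception note.
O > Be: both are in period 2; the period trend gives O the larger value.
N > O: this pair runs against the simple trend — see the exception note.
Note the exception: Be has a higher first ionization energy than B, contrary to the simple trend — removing B's lone 2p electron is easier than breaking Be's filled 2s².
Note the exception: N has a higher first ionization energy than O, contrary to the simple trend — pairing an electron in O's 2p⁴ costs repulsion energy, so O ionizes more easily than half-filled N (2p³).
Tabulated first ionization energy (kJ/mol): Be 900, B 801, N 1402, O 1314, Ga 579.
So from highest to lowest: N > O > Be > B > Ga.

N, O, Be, B, Ga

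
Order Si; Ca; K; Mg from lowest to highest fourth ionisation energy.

Si < K < Ca < Mg

IE_4 is the cost of taking one more electron from the +3 cation: Si³⁺ still has 1 valence electron; Ca³⁺ is already 1 electron into the core; K³⁺ is already 2 electrons into the core; Mg³⁺ is already 1 electron into the core.
Breaking into a closed-shell core is much more expensive than removing a leftover valence electron — K, Ca and Mg have the largest IE_4 here.
The numbers (kJ/mol): Si 4356, Ca 6491, K 5877, Mg 10543.
Overall IE_4 order: Si < K < Ca < Mg.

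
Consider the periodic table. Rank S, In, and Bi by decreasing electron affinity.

S > Bi > In

S is in period 3, group 16; In is in period 5, group 13; Bi is in period 6, group 15.
Atoms with high Z_eff and room in the valence shell (especially the halogens) have the most exothermic electron affinities.
Here both period and group differ, so the two effects have to be weighed against each other.
Bi > In: the two effects oppose for this pair; the across-period effect wins (91 vs 29 kJ/mol).
S > Bi: both effects reinforce here, so S is clearly the higher of the two.
For reference (kJ/mol): S 200, In 29, Bi 91.
So from highest to lowest: S > Bi > In.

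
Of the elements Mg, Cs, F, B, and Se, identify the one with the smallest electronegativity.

Cs

B is in period 2, group 13; F is in period 2, group 17; Mg is in period 3, group 2; Se is in period 4, group 16; Cs is in period 6, group 1.
EN rises left→right (higher Z_eff, smaller atoms) and falls top→bottom (larger, more shielded atoms).
Here both period and group differ, so the two effects have to be weighed against each other.
Mg > Cs: both effects reinforce here, so Mg is clearly the higher of the two.
B > Mg: relative to Mg, both the across-period and down-group shifts push B's electronegativity up.
Se > B: the two effects oppose for this pair; the across-period effect wins (2.55 vs 2.04).
F > Se: both effects reinforce here, so F is clearly the higher of the two.
Approximate values (Pauling): B 2.04, F 3.98, Mg 1.31, Se 2.55, Cs 0.79.
The smallest electronegativity among these belongs to Cs.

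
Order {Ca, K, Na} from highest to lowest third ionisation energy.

Na > Ca > K

The third ionization energy removes an electron from the +2 ion. For each element: Ca²⁺ is the bare [Ar] core; K²⁺ is already 1 electron into the core; Na²⁺ is already 1 electron into the core.
All of these are removing an electron from a noble-gas core or deeper; the smaller core (lower principal quantum number) is held far more tightly, and within a period the higher nuclear charge binds the same core more tightly.
Tabulated IE_3 (kJ/mol): Ca 4912, K 4420, Na 6910.
Overall IE_3 order: K < Ca < Na.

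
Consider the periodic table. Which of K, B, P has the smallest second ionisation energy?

Consider each +1 ion: K⁺ is the bare [Ar] core; B⁺ still has 2 valence electrons; P⁺ still has 4 valence electrons.
Breaking into a closed-shell core is much more expensive than removing a leftover valence electron — K has the largest IE_2 here.
Valence configurations: B⁺ [He]2s², P⁺ [Ne]3s²3p².
Tabulated IE_2 (kJ/mol): K 3052, B 2427, P 1907.
Hence IE_2: P < B < K.

P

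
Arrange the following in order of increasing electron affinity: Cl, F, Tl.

Tl < F < Cl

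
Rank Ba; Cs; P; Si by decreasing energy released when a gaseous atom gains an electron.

Si, P, Cs, Ba

Si is in period 3, group 14; P is in period 3, group 15; Cs is in period 6, group 1; Ba is in period 6, group 2.
Electron affinity generally becomes more exothermic across a period toward the halogens and less exothermic down a group.
Neither a single period nor a single group — weigh both effects.
Cs > Ba: this pair runs against the simple trend — see the exception note.
P > Cs: both effects reinforce here, so P is clearly the higher of the two.
Si > P: this pair runs against the simple trend — see the exception note.
Note the exception: Cs has a higher electron affinity than Ba, contrary to the simple trend — adding an electron to Ba (ns²) has to open a new, higher-energy np subshell, which is unfavourable.
Note the exception: Si has a higher electron affinity than P, contrary to the simple trend — adding an electron to P's half-filled 3p³ is unfavourable, so Si (3p²) has the more exothermic EA.
For reference (kJ/mol): Si 134, P 72, Cs 46, Ba 14.
So from highest to lowest: Si > P > Cs > Ba.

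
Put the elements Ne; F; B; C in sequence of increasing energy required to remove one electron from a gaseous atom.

B, C, F, Ne

IE₁ increases left→right with effective nuclear charge and decreases top→bottom as the valence shell moves farther out.
All lie in period 2, so first ionization energy increases left to right.
So from lowest to highest: B < C < F < Ne.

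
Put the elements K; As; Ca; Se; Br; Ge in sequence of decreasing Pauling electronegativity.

Br > Se > As > Ge > Ca > K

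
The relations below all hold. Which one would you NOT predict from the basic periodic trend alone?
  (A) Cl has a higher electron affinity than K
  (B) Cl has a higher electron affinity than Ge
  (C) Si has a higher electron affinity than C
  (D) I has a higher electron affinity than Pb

(C)

The general trend: electron affinity increases across a period and decreases down a group.
(A) Cl (period 3, group 17) vs K (period 4, group 1): the stated order agrees with the simple trend.
(B) Cl (period 3, group 17) vs Ge (period 4, group 14): the stated order agrees with the simple trend.
(C) Si (period 3, group 14) vs C (period 2, group 14): the stated order contradicts the simple trend.
(D) I (period 5, group 17) vs Pb (period 6, group 14): the stated order agrees with the simple trend.
The exception is (C): Si's larger, more diffuse 3p orbitals accept an added electron slightly more readily than C's compact 2p.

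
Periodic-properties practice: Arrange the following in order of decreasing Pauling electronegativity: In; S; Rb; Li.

S, In, Li, Rb

Li is in period 2, group 1; S is in period 3, group 16; Rb is in period 5, group 1; In is in period 5, group 13.
Smaller atoms with higher effective nuclear charge are more electronegative.
These span different periods and groups, so the two trends combine.
Li > Rb: Li sits above Rb in group 1, so the down-group effect alone puts Li higher.
In > Li: the two effects oppose for this pair; the across-period effect wins (1.78 vs 0.98).
S > In: both effects reinforce here, so S is clearly the higher of the two.
For reference (Pauling): Li 0.98, S 2.58, Rb 0.82, In 1.78.
So from highest to lowest: S > In > Li > Rb.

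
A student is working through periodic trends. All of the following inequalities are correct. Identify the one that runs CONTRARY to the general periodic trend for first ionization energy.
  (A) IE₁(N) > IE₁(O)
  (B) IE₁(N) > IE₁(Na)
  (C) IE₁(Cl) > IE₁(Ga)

The general trend: first ionization energy increases across a period and decreases down a group.
(A) N (period 2, group 15) vs O (period 2, group 16): the stated order contradicts the simple trend.
(B) N (period 2, group 15) vs Na (period 3, group 1): the stated order agrees with the simple trend.
(C) Cl (period 3, group 17) vs Ga (period 4, group 13): the stated order agrees with the simple trend.
The exception is (A): pairing an electron in O's 2p⁴ costs repulsion energy, so O ionizes more easily than half-filled N (2p³).

(A)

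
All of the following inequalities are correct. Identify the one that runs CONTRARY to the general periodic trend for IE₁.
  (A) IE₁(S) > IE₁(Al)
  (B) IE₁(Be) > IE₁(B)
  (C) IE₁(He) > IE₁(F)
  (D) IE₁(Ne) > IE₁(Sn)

The general trend: IE₁ increases across a period and decreases down a group.
(A) S (period 3, group 16) vs Al (period 3, group 13): the stated order agrees with the simple trend.
(B) Be (period 2, group 2) vs B (period 2, group 13): the stated order contradicts the simple trend.
(C) He (period 1, group 18) vs F (period 2, group 17): the stated order agrees with the simple trend.
(D) Ne (period 2, group 18) vs Sn (period 5, group 14): the stated order agrees with the simple trend.
The exception is (B): removing B's lone 2p electron is easier than breaking Be's filled 2s².

(B)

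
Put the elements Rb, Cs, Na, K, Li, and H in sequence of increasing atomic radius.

H < Li < Na < K < Rb < Cs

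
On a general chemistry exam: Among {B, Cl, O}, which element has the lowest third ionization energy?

Consider each +2 ion: B²⁺ still has 1 valence electron; Cl²⁺ still has 5 valence electrons; O²⁺ still has 4 valence electrons.
All are still removing valence electrons, so compare the +2 ions as you would atoms: IE_3 generally rises across a period (higher Z_eff) and falls down a group (larger shell), subject to the usual subshell exceptions.
Valence configurations: B²⁺ [He]2s¹, Cl²⁺ [Ne]3s²3p³, O²⁺ [He]2s²2p².
Tabulated IE_3 (kJ/mol): B 3660, Cl 3822, O 5300.
So the third ionization energies run B < Cl < O.

B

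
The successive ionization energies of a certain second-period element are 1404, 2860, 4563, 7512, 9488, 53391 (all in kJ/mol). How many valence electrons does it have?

5

Look for the largest jump between consecutive ionization energies: IE6/IE5 ≈ 5.6, far larger than any earlier ratio.
That jump marks the point where a core electron is being removed. So the atom has 5 valence electrons.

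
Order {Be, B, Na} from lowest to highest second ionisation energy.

Be < B < Na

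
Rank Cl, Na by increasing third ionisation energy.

Cl, Na

Consider each +2 ion: Cl²⁺ still has 5 valence electrons; Na²⁺ is already 1 electron into the core.
Breaking into a closed-shell core is much more expensive than removing a leftover valence electron — Na has the largest IE_3 here.
The numbers (kJ/mol): Cl 3822, Na 6910.
Overall IE_3 order: Cl < Na.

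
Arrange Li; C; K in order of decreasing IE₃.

Li > C > K

The third ionization energy removes an electron from the +2 ion. For each element: Li²⁺ is already 1 electron into the core; C²⁺ still has 2 valence electrons; K²⁺ is already 1 electron into the core.
Usually core removal costs more than valence removal, but here the competition is close: a tightly held n=2 valence electron can cost more to remove than an n=3 core electron, so the actual values have to decide it.
The numbers (kJ/mol): Li 11815, C 4620, K 4420.
So the third ionization energies run K < C < Li.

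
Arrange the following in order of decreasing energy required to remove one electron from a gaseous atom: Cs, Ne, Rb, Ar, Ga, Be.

Ne, Ar, Be, Ga, Rb, Cs

Be is in period 2, group 2; Ne is in period 2, group 18; Ar is in period 3, group 18; Ga is in period 4, group 13; Rb is in period 5, group 1; Cs is in period 6, group 1.
Removing the outermost electron gets harder across a period and easier down a group.
Neither a single period nor a single group — weigh both effects.
Rb > Cs: Rb sits above Cs in group 1, so the down-group effect alone puts Rb higher.
Ga > Rb: relative to Rb, both the across-period and down-group shifts push Ga's first ionization energy up.
Be > Ga: period and group pull opposite ways; the down-group shift dominates (900 vs 579 kJ/mol).
Ar > Be: period and group pull opposite ways; the across-period shift dominates (1521 vs 900 kJ/mol).
Ne > Ar: Ne sits above Ar in group 18, so the down-group effect alone puts Ne higher.
Tabulated first ionization energy (kJ/mol): Be 900, Ne 2081, Ar 1521, Ga 579, Rb 403, Cs 376.
So from highest to lowest: Ne > Ar > Be > Ga > Rb > Cs.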